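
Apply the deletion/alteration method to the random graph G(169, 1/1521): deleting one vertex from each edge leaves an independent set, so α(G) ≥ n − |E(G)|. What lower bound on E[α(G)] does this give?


E[|E(G)|] = C(169, 2)·p = 14196 · (1/1521) = 28/3.
E[α(G)] ≥ n − E[|E(G)|] = 169 − 28/3 = 479/3.
Numerically: ≈ 159.66667.
(This is only a lower bound; the true E[α(G)] may be larger.)

E[α(G)] ≥ 479/3 ≈ 159.66667.


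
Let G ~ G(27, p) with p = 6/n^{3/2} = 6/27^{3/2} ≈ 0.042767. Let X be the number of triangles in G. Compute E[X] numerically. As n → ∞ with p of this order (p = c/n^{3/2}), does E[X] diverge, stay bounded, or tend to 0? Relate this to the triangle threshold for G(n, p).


Number of potential triangles: C(27, 3) = 2925.
Each occurs with probability p³ ≈ (0.042767)³ ≈ 7.8219820e-05.
By linearity: E[X] = C(27, 3)·p³ ≈ 2925 · 7.8219820e-05 ≈ 0.22879.
Since α = 3/2 > 1, p = c/n^{3/2} = o(1/n) is below the triangle threshold p ~ 1/n. Asymptotically E[X] ~ (c³/6)·n^{3(1−α)} = (6³/6)·n^{-1.5} → 0, so by Markov's inequality G has no triangles w.h.p.

E[X] ≈ 0.22879; in regime p = Θ(1/n^{3/2}) E[X] tends to 0 (below the triangle threshold p ~ 1/n).


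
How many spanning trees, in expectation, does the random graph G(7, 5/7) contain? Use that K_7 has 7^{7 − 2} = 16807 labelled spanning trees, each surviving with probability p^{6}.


K_7 has 7^{7 − 2} = 16807 labelled spanning trees.
For each such spanning tree H, let X_H = 1 if all 6 edges of H are present in G. Then P[X_H = 1] = p^{6} = (5/7)^{6} = 15625/117649.
By linearity of expectation: E[X] = Σ_H E[X_H] = 16807 · p^{6} = 16807 · 15625/117649 = 15625/7.
Numerically: E[X] ≈ 2232.1.

E[X] = 16807 · (5/7)^{6} = 15625/7 ≈ 2232.1.


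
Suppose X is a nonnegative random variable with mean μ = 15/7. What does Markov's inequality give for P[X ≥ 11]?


μ = E[X] = 15/7, a = 11.
Markov: P[X ≥ 11] ≤ μ/a = (15/7)/11 = 15/77.
Numerically: ≈ 0.1948.
(Since a = 11 > μ = 2.1429, the bound 15/77 is < 1 and informative.)

P[X ≥ 11] ≤ 15/77 ≈ 0.1948.


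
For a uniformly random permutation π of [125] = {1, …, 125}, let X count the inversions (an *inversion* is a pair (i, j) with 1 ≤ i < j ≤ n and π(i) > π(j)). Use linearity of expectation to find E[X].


Write X = Σ X_I over the C(125, 2) = 7750 pairs i < j, with X_I the indicator of one inversion.
There are 7750 indicators.
For each fixed pair i < j, the values π(i) and π(j) are two distinct elements of {1, …, 125} in uniformly random order; by symmetry P[π(i) > π(j)] = 1/2.
By linearity: E[X] = 7750 · (1/2) = C(125, 2) · (1/2) = 7750/2 = 3875 ≈ 3875.0000.

E[X] = 3875 = 3875.0000.


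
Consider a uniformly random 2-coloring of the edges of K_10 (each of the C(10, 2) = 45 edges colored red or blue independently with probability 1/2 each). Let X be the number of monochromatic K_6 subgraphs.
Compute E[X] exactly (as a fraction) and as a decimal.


Let X = Σ_S X_S over the C(10, 6) = 210 subsets S of size 6, where X_S = 1 if the K_6 on S is monochromatic.
For a fixed S, the K_6 on S has C(6, 2) = 15 edges. P[all 15 edges red] = (1/2)^15, and likewise for blue, so P[monochromatic] = 2·(1/2)^15 = 2^{1 − 15} = 1/16384.
By linearity of expectation: E[X] = C(10, 6) · 2^{1 − 15} = 210 · 1/16384 = 105/8192.
Numerically: E[X] ≈ 0.01282.

E[X] = C(10,6)·2^(1−C(6,2)) = 105/8192 ≈ 0.01282.


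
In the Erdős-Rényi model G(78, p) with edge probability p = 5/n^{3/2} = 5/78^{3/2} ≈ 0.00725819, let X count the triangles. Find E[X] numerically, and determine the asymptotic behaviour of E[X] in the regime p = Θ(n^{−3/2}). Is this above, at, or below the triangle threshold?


Number of potential triangles: C(78, 3) = 76076.
Each occurs with probability p³ ≈ (0.00725819)³ ≈ 3.82370431e-07.
By linearity: E[X] = C(78, 3)·p³ ≈ 76076 · 3.82370431e-07 ≈ 0.029089.
Since α = 3/2 > 1, p = c/n^{3/2} = o(1/n) is below the triangle threshold p ~ 1/n. Asymptotically E[X] ~ (c³/6)·n^{3(1−α)} = (5³/6)·n^{-1.5} → 0, so by Markov's inequality G has no triangles w.h.p.

E[X] ≈ 0.029089; in regime p = Θ(1/n^{3/2}) E[X] tends to 0 (below the triangle threshold p ~ 1/n).


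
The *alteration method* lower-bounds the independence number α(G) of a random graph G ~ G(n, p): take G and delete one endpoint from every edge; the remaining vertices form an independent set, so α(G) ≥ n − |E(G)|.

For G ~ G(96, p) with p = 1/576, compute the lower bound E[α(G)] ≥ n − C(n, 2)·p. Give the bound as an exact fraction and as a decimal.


E[|E(G)|] = C(96, 2)·p = 4560 · (1/576) = 95/12.
E[α(G)] ≥ n − E[|E(G)|] = 96 − 95/12 = 1057/12.
Numerically: ≈ 88.083333.
(This is only a lower bound; the true E[α(G)] may be larger.)

E[α(G)] ≥ 1057/12 ≈ 88.083333.


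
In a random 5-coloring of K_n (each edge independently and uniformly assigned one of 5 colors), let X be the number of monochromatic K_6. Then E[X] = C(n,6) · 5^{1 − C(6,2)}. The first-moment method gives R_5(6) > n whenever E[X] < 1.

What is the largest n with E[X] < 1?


We need C(n, 6) · 5^{1 − 15} < 1, i.e. C(n, 6) < 5^{15 − 1} = 6103515625.
Check values of n near the boundary:
  n = 129: C(129, 6) = 5688177600; 5688177600 < 6103515625? YES
  n = 130: C(130, 6) = 5963412000; 5963412000 < 6103515625? YES
  n = 131: C(131, 6) = 6249655776; 6249655776 < 6103515625? NO
The largest n with C(n, 6) < 6103515625 is n = 130 (where E[X] = 47707296/48828125 ≈ 0.9770454). Hence R_5(6) > 130, i.e. R_5(6) ≥ 131.

Largest n = 130; hence R_5(6) > 130.


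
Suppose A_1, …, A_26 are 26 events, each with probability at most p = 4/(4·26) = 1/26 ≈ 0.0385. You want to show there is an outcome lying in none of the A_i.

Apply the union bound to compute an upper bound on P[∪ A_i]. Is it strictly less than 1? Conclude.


Union bound: P[∪_{i=1}^{26} A_i] ≤ Σ_i P[A_i] ≤ 26·p = 26·(1/26) = 1.
Numerically: 1 ≈ 1.0000.
Is 1 < 1? NO.
Since the bound 1 is ≥ 1, the union bound is uninformative here; it does NOT by itself certify existence.

26·p = 1 ≈ 1.0000; existence NOT certified by the union bound.


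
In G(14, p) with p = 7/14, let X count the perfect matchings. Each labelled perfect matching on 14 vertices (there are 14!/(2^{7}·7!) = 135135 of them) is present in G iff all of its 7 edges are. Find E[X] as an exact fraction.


K_14 has 14!/(2^{7}·7!) = 135135 labelled perfect matchings.
For each such perfect matching H, let X_H = 1 if all 7 edges of H are present in G. Then P[X_H = 1] = p^{7} = (1/2)^{7} = 1/128.
Summing the indicators: E[X] = Σ_H E[X_H] = 135135 · p^{7} = 135135 · 1/128 = 135135/128.
Numerically: E[X] ≈ 1056.

E[X] = 135135 · (1/2)^{7} = 135135/128 ≈ 1056.


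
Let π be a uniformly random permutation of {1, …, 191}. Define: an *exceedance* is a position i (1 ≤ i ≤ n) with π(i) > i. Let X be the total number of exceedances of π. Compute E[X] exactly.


Write X = Σ_{i=1}^{191} X_i, where X_i = 1_{π(i) > i}.
For each fixed i, π(i) is uniform over {1, …, 191} (marginal of a uniform permutation), so P[π(i) > i] = (n − i)/n. Summing: Σ_{i=1}^{191} (n − i)/n = (0 + 1 + … + 190)/191 = 191(191 − 1)/(2·191) = (191 − 1)/2.
Hence E[X] = Σ_{i=1}^{191} (191 − i)/191 = 95 ≈ 95.00000.

E[X] = 95 = 95.00000.


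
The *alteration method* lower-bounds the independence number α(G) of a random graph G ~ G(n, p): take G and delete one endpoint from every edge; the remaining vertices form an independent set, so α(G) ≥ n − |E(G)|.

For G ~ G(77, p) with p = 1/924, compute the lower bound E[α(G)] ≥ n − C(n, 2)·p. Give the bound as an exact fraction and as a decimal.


E[|E(G)|] = C(77, 2)·p = 2926 · (1/924) = 19/6.
E[α(G)] ≥ n − E[|E(G)|] = 77 − 19/6 = 443/6.
Numerically: ≈ 73.833333.
(This is only a lower bound; the true E[α(G)] may be larger.)

E[α(G)] ≥ 443/6 ≈ 73.833333.


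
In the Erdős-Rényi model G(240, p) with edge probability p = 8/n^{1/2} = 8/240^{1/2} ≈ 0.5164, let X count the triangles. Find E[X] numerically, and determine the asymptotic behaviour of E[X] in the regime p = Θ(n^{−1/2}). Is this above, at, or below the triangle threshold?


Number of potential triangles: C(240, 3) = 2275280.
Each occurs with probability p³ ≈ (0.5164)³ ≈ 1.3770607e-01.
By linearity: E[X] = C(240, 3)·p³ ≈ 2275280 · 1.3770607e-01 ≈ 313319.87726.
Since α = 1/2 < 1, p = c/n^{1/2} ≫ 1/n is above the triangle threshold p ~ 1/n. Asymptotically E[X] ~ (c³/6)·n^{3(1−α)} = (8³/6)·n^{1.5} → ∞; triangles are abundant w.h.p.

E[X] ≈ 313319.87726; in regime p = Θ(1/n^{1/2}) E[X] diverges (above the triangle threshold p ~ 1/n).


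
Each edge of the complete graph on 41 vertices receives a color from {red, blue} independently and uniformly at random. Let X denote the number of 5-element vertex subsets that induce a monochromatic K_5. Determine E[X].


Let X = Σ_S X_S over the C(41, 5) = 749398 subsets S of size 5, where X_S = 1 if the K_5 on S is monochromatic.
For a fixed S, the K_5 on S has C(5, 2) = 10 edges. P[all 10 edges red] = (1/2)^10, and likewise for blue, so P[monochromatic] = 2·(1/2)^10 = 2^{1 − 10} = 1/512.
By linearity of expectation: E[X] = C(41, 5) · 2^{1 − 10} = 749398 · 1/512 = 374699/256.
Numerically: E[X] ≈ 1463.667969.

E[X] = C(41,5)·2^(1−C(5,2)) = 374699/256 ≈ 1463.667969.


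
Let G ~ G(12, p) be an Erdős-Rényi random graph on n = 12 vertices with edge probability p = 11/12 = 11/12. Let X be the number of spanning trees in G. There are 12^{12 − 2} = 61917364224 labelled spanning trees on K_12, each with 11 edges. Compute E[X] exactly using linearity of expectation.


K_12 has 12^{12 − 2} = 61917364224 labelled spanning trees.
For each such spanning tree H, let X_H = 1 if all 11 edges of H are present in G. Then P[X_H = 1] = p^{11} = (11/12)^{11} = 285311670611/743008370688.
Summing the indicators: E[X] = Σ_H E[X_H] = 61917364224 · p^{11} = 61917364224 · 285311670611/743008370688 = 285311670611/12.
Numerically: E[X] ≈ 2.378e+10.

E[X] = 61917364224 · (11/12)^{11} = 285311670611/12 ≈ 2.378e+10.


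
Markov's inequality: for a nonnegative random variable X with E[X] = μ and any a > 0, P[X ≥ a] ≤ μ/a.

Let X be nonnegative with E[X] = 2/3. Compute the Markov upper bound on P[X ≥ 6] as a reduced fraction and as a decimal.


μ = E[X] = 2/3, a = 6.
Markov: P[X ≥ 6] ≤ μ/a = (2/3)/6 = 1/9.
Numerically: ≈ 0.111111.
(Since a = 6 > μ = 0.666667, the bound 1/9 is < 1 and informative.)

P[X ≥ 6] ≤ 1/9 ≈ 0.111111.


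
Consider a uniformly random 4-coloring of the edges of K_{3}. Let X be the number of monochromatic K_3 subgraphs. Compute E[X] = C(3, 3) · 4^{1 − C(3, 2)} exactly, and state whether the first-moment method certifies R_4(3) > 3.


E[X] = C(3, 3) · 4^{1 − 3} = 1 · 4^{−2} = 1/16.
As a reduced fraction: E[X] = 1/16 ≈ 0.0625.
Is E[X] < 1? YES.
Since E[X] < 1, there exists a 4-coloring of K_{3} with no monochromatic K_3; hence R_4(3) > 3.

E[X] = 1/16 ≈ 0.0625; E[X] < 1, so R_4(3) > 3.


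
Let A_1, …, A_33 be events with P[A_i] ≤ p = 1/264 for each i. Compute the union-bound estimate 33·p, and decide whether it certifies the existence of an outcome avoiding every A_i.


Union bound: P[∪_{i=1}^{33} A_i] ≤ Σ_i P[A_i] ≤ 33·p = 33·(1/264) = 1/8.
Numerically: 1/8 ≈ 0.125.
Is 1/8 < 1? YES.
Since P[∪ A_i] ≤ 1/8 < 1, the complement has P[∩ A_i^c] ≥ 1 − 1/8 = 7/8 > 0, so some outcome avoids every A_i.

33·p = 1/8 ≈ 0.125; existence CERTIFIED by the union bound.


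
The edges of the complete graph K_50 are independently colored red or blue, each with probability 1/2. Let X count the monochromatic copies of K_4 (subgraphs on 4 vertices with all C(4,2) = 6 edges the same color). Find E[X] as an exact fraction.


Let X = Σ_S X_S over the C(50, 4) = 230300 subsets S of size 4, where X_S = 1 if the K_4 on S is monochromatic.
For a fixed S, the K_4 on S has C(4, 2) = 6 edges. P[all 6 edges red] = (1/2)^6, and likewise for blue, so P[monochromatic] = 2·(1/2)^6 = 2^{1 − 6} = 1/32.
Summing: E[X] = C(50, 4) · 2^{1 − 6} = 230300 · 1/32 = 57575/8.
Numerically: E[X] ≈ 7196.87500.

E[X] = C(50,4)·2^(1−C(4,2)) = 57575/8 ≈ 7196.87500.


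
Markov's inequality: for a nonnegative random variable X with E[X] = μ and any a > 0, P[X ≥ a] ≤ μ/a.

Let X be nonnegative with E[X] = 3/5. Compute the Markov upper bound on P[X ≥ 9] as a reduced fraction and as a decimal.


μ = E[X] = 3/5, a = 9.
Markov: P[X ≥ 9] ≤ μ/a = (3/5)/9 = 1/15.
Numerically: ≈ 0.066667.
(Since a = 9 > μ = 0.600000, the bound 1/15 is < 1 and informative.)

P[X ≥ 9] ≤ 1/15 ≈ 0.066667.


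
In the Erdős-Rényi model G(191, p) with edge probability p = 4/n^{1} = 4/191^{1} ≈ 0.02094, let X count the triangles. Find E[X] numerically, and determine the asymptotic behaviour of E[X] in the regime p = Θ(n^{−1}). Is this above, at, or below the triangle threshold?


Number of potential triangles: C(191, 3) = 1143135.
Each occurs with probability p³ ≈ (0.02094)³ ≈ 9.185015e-06.
By linearity: E[X] = C(191, 3)·p³ ≈ 1143135 · 9.185015e-06 ≈ 10.4997.
Here α = 1, so p = 4/n is exactly at the triangle threshold p ~ 1/n. Asymptotically E[X] → c³/6 = 4³/6 = 32/3 ≈ 10.6667, a bounded constant. In this regime the triangle count is asymptotically Poisson(c³/6).

E[X] ≈ 10.4997; in regime p = Θ(1/n^{1}) E[X] stays bounded (at the triangle threshold p ~ 1/n).


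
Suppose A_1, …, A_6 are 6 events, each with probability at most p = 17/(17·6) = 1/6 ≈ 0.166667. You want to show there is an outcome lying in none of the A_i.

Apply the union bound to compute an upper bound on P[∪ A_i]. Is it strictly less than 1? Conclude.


Union bound: P[∪_{i=1}^{6} A_i] ≤ Σ_i P[A_i] ≤ 6·p = 6·(1/6) = 1.
Numerically: 1 ≈ 1.000000.
Is 1 < 1? NO.
Since the bound 1 is ≥ 1, the union bound is uninformative here; it does NOT by itself certify existence.

6·p = 1 ≈ 1.000000; existence NOT certified by the union bound.


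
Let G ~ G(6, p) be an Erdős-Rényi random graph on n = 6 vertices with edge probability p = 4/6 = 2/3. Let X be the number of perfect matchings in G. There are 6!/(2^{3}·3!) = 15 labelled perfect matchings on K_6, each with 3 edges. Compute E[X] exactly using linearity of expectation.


K_6 has 6!/(2^{3}·3!) = 15 labelled perfect matchings.
For each such perfect matching H, let X_H = 1 if all 3 edges of H are present in G. Then P[X_H = 1] = p^{3} = (2/3)^{3} = 8/27.
By linearity of expectation: E[X] = Σ_H E[X_H] = 15 · p^{3} = 15 · 8/27 = 40/9.
Numerically: E[X] ≈ 4.4444.

E[X] = 15 · (2/3)^{3} = 40/9 ≈ 4.4444.


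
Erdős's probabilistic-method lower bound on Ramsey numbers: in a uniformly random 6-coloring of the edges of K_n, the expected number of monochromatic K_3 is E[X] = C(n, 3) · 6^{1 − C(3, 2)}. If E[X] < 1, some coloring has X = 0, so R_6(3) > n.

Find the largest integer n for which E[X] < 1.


We need C(n, 3) · 6^{1 − 3} < 1, i.e. C(n, 3) < 6^{3 − 1} = 36.
Check values of n near the boundary:
  n = 6: C(6, 3) = 20; 20 < 36? YES
  n = 7: C(7, 3) = 35; 35 < 36? YES
  n = 8: C(8, 3) = 56; 56 < 36? NO
  n = 9: C(9, 3) = 84; 84 < 36? NO
The largest n with C(n, 3) < 36 is n = 7 (where E[X] = 35/36 ≈ 0.9722222). Hence R_6(3) > 7, i.e. R_6(3) ≥ 8.

Largest n = 7; hence R_6(3) > 7.


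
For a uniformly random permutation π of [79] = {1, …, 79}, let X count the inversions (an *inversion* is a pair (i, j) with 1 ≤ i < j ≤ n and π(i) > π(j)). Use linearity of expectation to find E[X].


Write X = Σ X_I over the C(79, 2) = 3081 pairs i < j, with X_I the indicator of one inversion.
There are 3081 indicators.
For each fixed pair i < j, the values π(i) and π(j) are two distinct elements of {1, …, 79} in uniformly random order; by symmetry P[π(i) > π(j)] = 1/2.
By linearity: E[X] = 3081 · (1/2) = C(79, 2) · (1/2) = 3081/2 = 3081/2 ≈ 1540.500.

E[X] = 3081/2 = 1540.500.


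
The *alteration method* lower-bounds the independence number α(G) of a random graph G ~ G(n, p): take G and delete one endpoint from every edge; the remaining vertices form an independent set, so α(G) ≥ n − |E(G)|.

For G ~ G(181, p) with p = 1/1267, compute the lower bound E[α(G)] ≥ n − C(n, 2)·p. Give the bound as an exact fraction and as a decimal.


E[|E(G)|] = C(181, 2)·p = 16290 · (1/1267) = 90/7.
E[α(G)] ≥ n − E[|E(G)|] = 181 − 90/7 = 1177/7.
Numerically: ≈ 168.14286.
(This is only a lower bound; the true E[α(G)] may be larger.)

E[α(G)] ≥ 1177/7 ≈ 168.14286.


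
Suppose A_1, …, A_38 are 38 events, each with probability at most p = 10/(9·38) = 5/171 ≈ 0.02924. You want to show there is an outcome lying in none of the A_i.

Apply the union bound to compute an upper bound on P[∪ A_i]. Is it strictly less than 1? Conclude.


Union bound: P[∪_{i=1}^{38} A_i] ≤ Σ_i P[A_i] ≤ 38·p = 38·(5/171) = 10/9.
Numerically: 10/9 ≈ 1.11111.
Is 10/9 < 1? NO.
Since the bound 10/9 is ≥ 1, the union bound is uninformative here; it does NOT by itself certify existence.

38·p = 10/9 ≈ 1.11111; existence NOT certified by the union bound.


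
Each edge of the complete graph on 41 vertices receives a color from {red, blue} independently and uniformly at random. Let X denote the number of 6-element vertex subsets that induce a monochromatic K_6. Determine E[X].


Let X = Σ_S X_S over the C(41, 6) = 4496388 subsets S of size 6, where X_S = 1 if the K_6 on S is monochromatic.
For a fixed S, the K_6 on S has C(6, 2) = 15 edges. P[all 15 edges red] = (1/2)^15, and likewise for blue, so P[monochromatic] = 2·(1/2)^15 = 2^{1 − 15} = 1/16384.
Summing: E[X] = C(41, 6) · 2^{1 − 15} = 4496388 · 1/16384 = 1124097/4096.
Numerically: E[X] ≈ 274.437744.

E[X] = C(41,6)·2^(1−C(6,2)) = 1124097/4096 ≈ 274.437744.


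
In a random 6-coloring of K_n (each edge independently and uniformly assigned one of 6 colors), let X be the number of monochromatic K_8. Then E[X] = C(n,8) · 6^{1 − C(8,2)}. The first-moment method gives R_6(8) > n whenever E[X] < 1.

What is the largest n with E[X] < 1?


We need C(n, 8) · 6^{1 − 28} < 1, i.e. C(n, 8) < 6^{28 − 1} = 1023490369077469249536.
Check values of n near the boundary:
  n = 1594: C(1594, 8) = 1015652773590544255167; 1015652773590544255167 < 1023490369077469249536? YES
  n = 1595: C(1595, 8) = 1020772636343363633895; 1020772636343363633895 < 1023490369077469249536? YES
  n = 1596: C(1596, 8) = 1025915067760710553965; 1025915067760710553965 < 1023490369077469249536? NO
The largest n with C(n, 8) < 1023490369077469249536 is n = 1595 (where E[X] = 113419181815929292655/113721152119718805504 ≈ 0.997345). Hence R_6(8) > 1595, i.e. R_6(8) ≥ 1596.

Largest n = 1595; hence R_6(8) > 1595.


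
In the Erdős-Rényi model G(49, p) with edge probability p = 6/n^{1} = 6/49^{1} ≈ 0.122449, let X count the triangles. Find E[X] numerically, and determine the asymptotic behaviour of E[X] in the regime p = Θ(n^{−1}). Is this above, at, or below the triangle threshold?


Number of potential triangles: C(49, 3) = 18424.
Each occurs with probability p³ ≈ (0.122449)³ ≈ 1.83596971e-03.
By linearity: E[X] = C(49, 3)·p³ ≈ 18424 · 1.83596971e-03 ≈ 33.825906.
Here α = 1, so p = 6/n is exactly at the triangle threshold p ~ 1/n. Asymptotically E[X] → c³/6 = 6³/6 = 36 ≈ 36.000000, a bounded constant. In this regime the triangle count is asymptotically Poisson(c³/6).

E[X] ≈ 33.825906; in regime p = Θ(1/n^{1}) E[X] stays bounded (at the triangle threshold p ~ 1/n).


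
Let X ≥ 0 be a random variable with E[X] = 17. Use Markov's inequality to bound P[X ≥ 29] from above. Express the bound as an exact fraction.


μ = E[X] = 17, a = 29.
Markov: P[X ≥ 29] ≤ μ/a = (17)/29 = 17/29.
Numerically: ≈ 0.586.
(Since a = 29 > μ = 17.000, the bound 17/29 is < 1 and informative.)

P[X ≥ 29] ≤ 17/29 ≈ 0.586.


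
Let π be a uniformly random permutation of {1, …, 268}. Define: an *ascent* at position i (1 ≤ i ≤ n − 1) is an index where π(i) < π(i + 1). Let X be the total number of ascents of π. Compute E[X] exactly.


Write X = Σ X_I over i = 1, …, 267, with X_I the indicator of one ascent.
There are 267 indicators.
For each fixed i, the pair (π(i), π(i+1)) is a uniformly random ordered pair of distinct values from {1, …, 268}; by symmetry P[π(i) < π(i+1)] = 1/2.
By linearity: E[X] = 267 · (1/2) = (268 − 1) · (1/2) = 267/2 ≈ 133.50000.

E[X] = 267/2 = 133.50000.


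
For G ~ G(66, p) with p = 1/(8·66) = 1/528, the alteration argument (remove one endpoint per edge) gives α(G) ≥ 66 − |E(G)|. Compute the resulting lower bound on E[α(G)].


E[|E(G)|] = C(66, 2)·p = 2145 · (1/528) = 65/16.
E[α(G)] ≥ n − E[|E(G)|] = 66 − 65/16 = 991/16.
Numerically: ≈ 61.93750.
(This is only a lower bound; the true E[α(G)] may be larger.)

E[α(G)] ≥ 991/16 ≈ 61.93750.


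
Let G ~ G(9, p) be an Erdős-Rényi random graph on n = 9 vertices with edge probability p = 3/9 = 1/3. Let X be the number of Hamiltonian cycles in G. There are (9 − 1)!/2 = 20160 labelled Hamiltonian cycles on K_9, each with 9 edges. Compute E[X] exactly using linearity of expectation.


K_9 has (9 − 1)!/2 = 20160 labelled Hamiltonian cycles.
For each such Hamiltonian cycle H, let X_H = 1 if all 9 edges of H are present in G. Then P[X_H = 1] = p^{9} = (1/3)^{9} = 1/19683.
By linearity of expectation: E[X] = Σ_H E[X_H] = 20160 · p^{9} = 20160 · 1/19683 = 2240/2187.
Numerically: E[X] ≈ 1.024.

E[X] = 20160 · (1/3)^{9} = 2240/2187 ≈ 1.024.


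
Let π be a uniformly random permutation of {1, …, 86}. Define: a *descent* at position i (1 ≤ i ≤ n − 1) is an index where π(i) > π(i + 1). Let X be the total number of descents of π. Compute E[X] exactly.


Write X = Σ X_I over i = 1, …, 85, with X_I the indicator of one descent.
There are 85 indicators.
For each fixed i, the pair (π(i), π(i+1)) is a uniformly random ordered pair of distinct values from {1, …, 86}; by symmetry P[π(i) > π(i+1)] = 1/2.
By linearity: E[X] = 85 · (1/2) = (86 − 1) · (1/2) = 85/2 ≈ 42.500000.

E[X] = 85/2 = 42.500000.


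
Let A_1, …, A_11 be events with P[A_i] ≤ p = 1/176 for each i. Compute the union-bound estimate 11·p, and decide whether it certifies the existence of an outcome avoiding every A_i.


Union bound: P[∪_{i=1}^{11} A_i] ≤ Σ_i P[A_i] ≤ 11·p = 11·(1/176) = 1/16.
Numerically: 1/16 ≈ 0.062.
Is 1/16 < 1? YES.
Since P[∪ A_i] ≤ 1/16 < 1, the complement has P[∩ A_i^c] ≥ 1 − 1/16 = 15/16 > 0, so some outcome avoids every A_i.

11·p = 1/16 ≈ 0.062; existence CERTIFIED by the union bound.


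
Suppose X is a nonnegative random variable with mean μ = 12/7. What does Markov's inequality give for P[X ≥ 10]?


μ = E[X] = 12/7, a = 10.
Markov: P[X ≥ 10] ≤ μ/a = (12/7)/10 = 6/35.
Numerically: ≈ 0.171429.
(Since a = 10 > μ = 1.714286, the bound 6/35 is < 1 and informative.)

P[X ≥ 10] ≤ 6/35 ≈ 0.171429.


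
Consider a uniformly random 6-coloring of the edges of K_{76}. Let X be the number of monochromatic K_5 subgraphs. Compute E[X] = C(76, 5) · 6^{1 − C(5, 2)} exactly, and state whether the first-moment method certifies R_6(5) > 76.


E[X] = C(76, 5) · 6^{1 − 10} = 18474840 · 6^{−9} = 18474840/10077696.
As a reduced fraction: E[X] = 256595/139968 ≈ 1.833.
Is E[X] < 1? NO.
Since E[X] ≥ 1, the first-moment bound is inconclusive at n = 76; it does NOT by itself certify R_6(5) > 76.

E[X] = 256595/139968 ≈ 1.833; E[X] ≥ 1; first-moment method inconclusive here.


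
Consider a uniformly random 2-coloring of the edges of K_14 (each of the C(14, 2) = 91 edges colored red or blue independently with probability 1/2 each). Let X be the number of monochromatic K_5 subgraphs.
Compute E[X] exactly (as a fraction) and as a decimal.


Let X = Σ_S X_S over the C(14, 5) = 2002 subsets S of size 5, where X_S = 1 if the K_5 on S is monochromatic.
For a fixed S, the K_5 on S has C(5, 2) = 10 edges. P[all 10 edges red] = (1/2)^10, and likewise for blue, so P[monochromatic] = 2·(1/2)^10 = 2^{1 − 10} = 1/512.
By linearity of expectation: E[X] = C(14, 5) · 2^{1 − 10} = 2002 · 1/512 = 1001/256.
Numerically: E[X] ≈ 3.9102.

E[X] = C(14,5)·2^(1−C(5,2)) = 1001/256 ≈ 3.9102.


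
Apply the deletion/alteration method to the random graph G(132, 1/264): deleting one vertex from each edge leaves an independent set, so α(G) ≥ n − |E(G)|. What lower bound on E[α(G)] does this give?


E[|E(G)|] = C(132, 2)·p = 8646 · (1/264) = 131/4.
E[α(G)] ≥ n − E[|E(G)|] = 132 − 131/4 = 397/4.
Numerically: ≈ 99.25000.
(This is only a lower bound; the true E[α(G)] may be larger.)

E[α(G)] ≥ 397/4 ≈ 99.25000.


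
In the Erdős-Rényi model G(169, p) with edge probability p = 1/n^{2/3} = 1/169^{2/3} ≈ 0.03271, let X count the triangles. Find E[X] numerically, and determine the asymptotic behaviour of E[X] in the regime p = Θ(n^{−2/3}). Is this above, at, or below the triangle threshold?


Number of potential triangles: C(169, 3) = 790244.
Each occurs with probability p³ ≈ (0.03271)³ ≈ 3.501278e-05.
By linearity: E[X] = C(169, 3)·p³ ≈ 790244 · 3.501278e-05 ≈ 27.6686.
Since α = 2/3 < 1, p = c/n^{2/3} ≫ 1/n is above the triangle threshold p ~ 1/n. Asymptotically E[X] ~ (c³/6)·n^{3(1−α)} = (1³/6)·n^{1} → ∞; triangles are abundant w.h.p.

E[X] ≈ 27.6686; in regime p = Θ(1/n^{2/3}) E[X] diverges (above the triangle threshold p ~ 1/n).


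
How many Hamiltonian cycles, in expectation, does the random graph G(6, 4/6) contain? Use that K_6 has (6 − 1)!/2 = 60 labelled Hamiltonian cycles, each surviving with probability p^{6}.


K_6 has (6 − 1)!/2 = 60 labelled Hamiltonian cycles.
For each such Hamiltonian cycle H, let X_H = 1 if all 6 edges of H are present in G. Then P[X_H = 1] = p^{6} = (2/3)^{6} = 64/729.
Summing the indicators: E[X] = Σ_H E[X_H] = 60 · p^{6} = 60 · 64/729 = 1280/243.
Numerically: E[X] ≈ 5.26749.

E[X] = 60 · (2/3)^{6} = 1280/243 ≈ 5.26749.


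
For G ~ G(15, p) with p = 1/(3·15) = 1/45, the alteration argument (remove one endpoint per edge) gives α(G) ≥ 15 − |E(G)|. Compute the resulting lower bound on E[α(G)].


E[|E(G)|] = C(15, 2)·p = 105 · (1/45) = 7/3.
E[α(G)] ≥ n − E[|E(G)|] = 15 − 7/3 = 38/3.
Numerically: ≈ 12.666667.
(This is only a lower bound; the true E[α(G)] may be larger.)

E[α(G)] ≥ 38/3 ≈ 12.666667.


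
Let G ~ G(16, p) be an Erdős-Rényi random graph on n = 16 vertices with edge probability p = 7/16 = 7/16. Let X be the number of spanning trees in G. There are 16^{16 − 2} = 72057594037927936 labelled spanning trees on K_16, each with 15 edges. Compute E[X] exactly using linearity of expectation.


K_16 has 16^{16 − 2} = 72057594037927936 labelled spanning trees.
For each such spanning tree H, let X_H = 1 if all 15 edges of H are present in G. Then P[X_H = 1] = p^{15} = (7/16)^{15} = 4747561509943/1152921504606846976.
By linearity of expectation: E[X] = Σ_H E[X_H] = 72057594037927936 · p^{15} = 72057594037927936 · 4747561509943/1152921504606846976 = 4747561509943/16.
Numerically: E[X] ≈ 2.97e+11.

E[X] = 72057594037927936 · (7/16)^{15} = 4747561509943/16 ≈ 2.97e+11.


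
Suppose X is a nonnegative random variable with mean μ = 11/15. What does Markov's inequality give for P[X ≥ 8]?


μ = E[X] = 11/15, a = 8.
Markov: P[X ≥ 8] ≤ μ/a = (11/15)/8 = 11/120.
Numerically: ≈ 0.092.
(Since a = 8 > μ = 0.733, the bound 11/120 is < 1 and informative.)

P[X ≥ 8] ≤ 11/120 ≈ 0.092.


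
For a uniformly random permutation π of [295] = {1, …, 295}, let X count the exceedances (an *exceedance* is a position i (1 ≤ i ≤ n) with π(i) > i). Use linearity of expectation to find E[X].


Write X = Σ_{i=1}^{295} X_i, where X_i = 1_{π(i) > i}.
For each fixed i, π(i) is uniform over {1, …, 295} (marginal of a uniform permutation), so P[π(i) > i] = (n − i)/n. Summing: Σ_{i=1}^{295} (n − i)/n = (0 + 1 + … + 294)/295 = 295(295 − 1)/(2·295) = (295 − 1)/2.
Hence E[X] = Σ_{i=1}^{295} (295 − i)/295 = 147 ≈ 147.00000.

E[X] = 147 = 147.00000.


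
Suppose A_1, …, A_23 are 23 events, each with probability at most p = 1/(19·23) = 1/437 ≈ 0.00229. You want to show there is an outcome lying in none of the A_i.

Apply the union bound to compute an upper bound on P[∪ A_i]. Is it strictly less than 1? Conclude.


Union bound: P[∪_{i=1}^{23} A_i] ≤ Σ_i P[A_i] ≤ 23·p = 23·(1/437) = 1/19.
Numerically: 1/19 ≈ 0.05263.
Is 1/19 < 1? YES.
Since P[∪ A_i] ≤ 1/19 < 1, the complement has P[∩ A_i^c] ≥ 1 − 1/19 = 18/19 > 0, so some outcome avoids every A_i.

23·p = 1/19 ≈ 0.05263; existence CERTIFIED by the union bound.


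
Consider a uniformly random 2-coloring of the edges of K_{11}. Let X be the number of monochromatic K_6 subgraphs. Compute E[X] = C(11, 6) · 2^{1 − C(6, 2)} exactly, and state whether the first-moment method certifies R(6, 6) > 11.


E[X] = C(11, 6) · 2^{1 − 15} = 462 · 2^{−14} = 462/16384.
As a reduced fraction: E[X] = 231/8192 ≈ 0.0281982.
Is E[X] < 1? YES.
Since E[X] < 1, there exists a 2-coloring of K_{11} with no monochromatic K_6; hence R(6, 6) > 11.

E[X] = 231/8192 ≈ 0.0281982; E[X] < 1, so R(6, 6) > 11.


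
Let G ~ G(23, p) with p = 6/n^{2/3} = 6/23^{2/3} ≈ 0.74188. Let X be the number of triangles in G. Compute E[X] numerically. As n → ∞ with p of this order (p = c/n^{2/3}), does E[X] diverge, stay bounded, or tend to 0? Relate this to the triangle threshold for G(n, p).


Number of potential triangles: C(23, 3) = 1771.
Each occurs with probability p³ ≈ (0.74188)³ ≈ 4.0831758e-01.
By linearity: E[X] = C(23, 3)·p³ ≈ 1771 · 4.0831758e-01 ≈ 723.13043.
Since α = 2/3 < 1, p = c/n^{2/3} ≫ 1/n is above the triangle threshold p ~ 1/n. Asymptotically E[X] ~ (c³/6)·n^{3(1−α)} = (6³/6)·n^{1} → ∞; triangles are abundant w.h.p.

E[X] ≈ 723.13043; in regime p = Θ(1/n^{2/3}) E[X] diverges (above the triangle threshold p ~ 1/n).


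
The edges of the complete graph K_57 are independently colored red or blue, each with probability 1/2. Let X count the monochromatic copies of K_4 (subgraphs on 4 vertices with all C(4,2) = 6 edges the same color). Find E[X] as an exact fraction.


Let X = Σ_S X_S over the C(57, 4) = 395010 subsets S of size 4, where X_S = 1 if the K_4 on S is monochromatic.
For a fixed S, the K_4 on S has C(4, 2) = 6 edges. P[all 6 edges red] = (1/2)^6, and likewise for blue, so P[monochromatic] = 2·(1/2)^6 = 2^{1 − 6} = 1/32.
By linearity: E[X] = C(57, 4) · 2^{1 − 6} = 395010 · 1/32 = 197505/16.
Numerically: E[X] ≈ 12344.06250.

E[X] = C(57,4)·2^(1−C(4,2)) = 197505/16 ≈ 12344.06250.


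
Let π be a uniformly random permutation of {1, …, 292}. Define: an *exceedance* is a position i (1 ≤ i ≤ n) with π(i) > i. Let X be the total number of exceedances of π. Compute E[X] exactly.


Write X = Σ_{i=1}^{292} X_i, where X_i = 1_{π(i) > i}.
For each fixed i, π(i) is uniform over {1, …, 292} (marginal of a uniform permutation), so P[π(i) > i] = (n − i)/n. Summing: Σ_{i=1}^{292} (n − i)/n = (0 + 1 + … + 291)/292 = 292(292 − 1)/(2·292) = (292 − 1)/2.
Hence E[X] = Σ_{i=1}^{292} (292 − i)/292 = 291/2 ≈ 145.500000.

E[X] = 291/2 = 145.500000.


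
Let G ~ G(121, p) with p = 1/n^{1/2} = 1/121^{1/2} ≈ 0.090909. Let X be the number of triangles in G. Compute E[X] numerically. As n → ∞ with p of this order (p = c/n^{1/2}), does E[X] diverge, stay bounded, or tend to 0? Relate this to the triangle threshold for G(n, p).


Number of potential triangles: C(121, 3) = 287980.
Each occurs with probability p³ ≈ (0.090909)³ ≈ 7.5131480e-04.
By linearity: E[X] = C(121, 3)·p³ ≈ 287980 · 7.5131480e-04 ≈ 216.36364.
Since α = 1/2 < 1, p = c/n^{1/2} ≫ 1/n is above the triangle threshold p ~ 1/n. Asymptotically E[X] ~ (c³/6)·n^{3(1−α)} = (1³/6)·n^{1.5} → ∞; triangles are abundant w.h.p.

E[X] ≈ 216.36364; in regime p = Θ(1/n^{1/2}) E[X] diverges (above the triangle threshold p ~ 1/n).


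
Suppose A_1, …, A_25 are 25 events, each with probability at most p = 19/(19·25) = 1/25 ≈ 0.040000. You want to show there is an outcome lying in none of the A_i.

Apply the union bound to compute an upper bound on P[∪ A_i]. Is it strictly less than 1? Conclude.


Union bound: P[∪_{i=1}^{25} A_i] ≤ Σ_i P[A_i] ≤ 25·p = 25·(1/25) = 1.
Numerically: 1 ≈ 1.000000.
Is 1 < 1? NO.
Since the bound 1 is ≥ 1, the union bound is uninformative here; it does NOT by itself certify existence.

25·p = 1 ≈ 1.000000; existence NOT certified by the union bound.


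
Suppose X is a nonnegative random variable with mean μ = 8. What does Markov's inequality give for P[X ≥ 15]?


μ = E[X] = 8, a = 15.
Markov: P[X ≥ 15] ≤ μ/a = (8)/15 = 8/15.
Numerically: ≈ 0.533333.
(Since a = 15 > μ = 8.000000, the bound 8/15 is < 1 and informative.)

P[X ≥ 15] ≤ 8/15 ≈ 0.533333.


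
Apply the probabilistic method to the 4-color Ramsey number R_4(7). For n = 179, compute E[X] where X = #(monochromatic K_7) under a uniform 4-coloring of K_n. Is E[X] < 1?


E[X] = C(179, 7) · 4^{1 − 21} = 1037437234460 · 4^{−20} = 1037437234460/1099511627776.
As a reduced fraction: E[X] = 259359308615/274877906944 ≈ 0.944.
Is E[X] < 1? YES.
Since E[X] < 1, there exists a 4-coloring of K_{179} with no monochromatic K_7; hence R_4(7) > 179.

E[X] = 259359308615/274877906944 ≈ 0.944; E[X] < 1, so R_4(7) > 179.


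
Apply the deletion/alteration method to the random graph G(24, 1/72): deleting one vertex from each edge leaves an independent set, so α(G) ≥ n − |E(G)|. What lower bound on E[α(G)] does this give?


E[|E(G)|] = C(24, 2)·p = 276 · (1/72) = 23/6.
E[α(G)] ≥ n − E[|E(G)|] = 24 − 23/6 = 121/6.
Numerically: ≈ 20.166667.
(This is only a lower bound; the true E[α(G)] may be larger.)

E[α(G)] ≥ 121/6 ≈ 20.166667.


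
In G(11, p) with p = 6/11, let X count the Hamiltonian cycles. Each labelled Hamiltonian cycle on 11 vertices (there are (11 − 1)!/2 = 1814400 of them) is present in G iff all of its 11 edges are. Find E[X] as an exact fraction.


K_11 has (11 − 1)!/2 = 1814400 labelled Hamiltonian cycles.
For each such Hamiltonian cycle H, let X_H = 1 if all 11 edges of H are present in G. Then P[X_H = 1] = p^{11} = (6/11)^{11} = 362797056/285311670611.
Summing the indicators: E[X] = Σ_H E[X_H] = 1814400 · p^{11} = 1814400 · 362797056/285311670611 = 658258978406400/285311670611.
Numerically: E[X] ≈ 2307.2.

E[X] = 1814400 · (6/11)^{11} = 658258978406400/285311670611 ≈ 2307.2.


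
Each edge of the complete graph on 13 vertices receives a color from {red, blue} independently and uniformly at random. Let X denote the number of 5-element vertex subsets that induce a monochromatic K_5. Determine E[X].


Let X = Σ_S X_S over the C(13, 5) = 1287 subsets S of size 5, where X_S = 1 if the K_5 on S is monochromatic.
For a fixed S, the K_5 on S has C(5, 2) = 10 edges. P[all 10 edges red] = (1/2)^10, and likewise for blue, so P[monochromatic] = 2·(1/2)^10 = 2^{1 − 10} = 1/512.
By linearity of expectation: E[X] = C(13, 5) · 2^{1 − 10} = 1287 · 1/512 = 1287/512.
Numerically: E[X] ≈ 2.514.

E[X] = C(13,5)·2^(1−C(5,2)) = 1287/512 ≈ 2.514.


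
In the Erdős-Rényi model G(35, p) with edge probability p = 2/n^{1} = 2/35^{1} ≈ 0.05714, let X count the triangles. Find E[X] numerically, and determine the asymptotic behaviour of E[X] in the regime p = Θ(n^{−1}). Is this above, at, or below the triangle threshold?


Number of potential triangles: C(35, 3) = 6545.
Each occurs with probability p³ ≈ (0.05714)³ ≈ 1.865889e-04.
By linearity: E[X] = C(35, 3)·p³ ≈ 6545 · 1.865889e-04 ≈ 1.2212.
Here α = 1, so p = 2/n is exactly at the triangle threshold p ~ 1/n. Asymptotically E[X] → c³/6 = 2³/6 = 4/3 ≈ 1.3333, a bounded constant. In this regime the triangle count is asymptotically Poisson(c³/6).

E[X] ≈ 1.2212; in regime p = Θ(1/n^{1}) E[X] stays bounded (at the triangle threshold p ~ 1/n).


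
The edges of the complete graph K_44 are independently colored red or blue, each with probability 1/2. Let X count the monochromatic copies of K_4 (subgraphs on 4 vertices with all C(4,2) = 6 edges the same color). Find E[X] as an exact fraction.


Let X = Σ_S X_S over the C(44, 4) = 135751 subsets S of size 4, where X_S = 1 if the K_4 on S is monochromatic.
For a fixed S, the K_4 on S has C(4, 2) = 6 edges. P[all 6 edges red] = (1/2)^6, and likewise for blue, so P[monochromatic] = 2·(1/2)^6 = 2^{1 − 6} = 1/32.
By linearity of expectation: E[X] = C(44, 4) · 2^{1 − 6} = 135751 · 1/32 = 135751/32.
Numerically: E[X] ≈ 4242.2188.

E[X] = C(44,4)·2^(1−C(4,2)) = 135751/32 ≈ 4242.2188.


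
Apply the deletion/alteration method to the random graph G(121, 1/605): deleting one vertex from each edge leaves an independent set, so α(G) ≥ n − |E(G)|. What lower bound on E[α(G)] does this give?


E[|E(G)|] = C(121, 2)·p = 7260 · (1/605) = 12.
E[α(G)] ≥ n − E[|E(G)|] = 121 − 12 = 109.
Numerically: ≈ 109.00000.
(This is only a lower bound; the true E[α(G)] may be larger.)

E[α(G)] ≥ 109 ≈ 109.00000.


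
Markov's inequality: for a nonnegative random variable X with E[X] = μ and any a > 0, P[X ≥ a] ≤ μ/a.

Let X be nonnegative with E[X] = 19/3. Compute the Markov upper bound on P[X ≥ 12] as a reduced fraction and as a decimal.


μ = E[X] = 19/3, a = 12.
Markov: P[X ≥ 12] ≤ μ/a = (19/3)/12 = 19/36.
Numerically: ≈ 0.528.
(Since a = 12 > μ = 6.333, the bound 19/36 is < 1 and informative.)

P[X ≥ 12] ≤ 19/36 ≈ 0.528.


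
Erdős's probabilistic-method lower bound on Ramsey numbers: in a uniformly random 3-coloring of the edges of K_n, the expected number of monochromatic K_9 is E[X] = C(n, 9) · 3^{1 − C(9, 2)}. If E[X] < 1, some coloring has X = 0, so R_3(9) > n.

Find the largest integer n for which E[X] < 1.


We need C(n, 9) · 3^{1 − 36} < 1, i.e. C(n, 9) < 3^{36 − 1} = 50031545098999707.
Check values of n near the boundary:
  n = 296: C(296, 9) = 42513789098994080; 42513789098994080 < 50031545098999707? YES
  n = 297: C(297, 9) = 43842345008337645; 43842345008337645 < 50031545098999707? YES
  n = 298: C(298, 9) = 45207677551849890; 45207677551849890 < 50031545098999707? YES
  n = 299: C(299, 9) = 46610674441390059; 46610674441390059 < 50031545098999707? YES
  n = 300: C(300, 9) = 48052241692154700; 48052241692154700 < 50031545098999707? YES
  n = 301: C(301, 9) = 49533303936090975; 49533303936090975 < 50031545098999707? YES
  n = 302: C(302, 9) = 51054804739588650; 51054804739588650 < 50031545098999707? NO
  n = 303: C(303, 9) = 52617706925494425; 52617706925494425 < 50031545098999707? NO
The largest n with C(n, 9) < 50031545098999707 is n = 301 (where E[X] = 16511101312030325/16677181699666569 ≈ 0.9900415). Hence R_3(9) > 301, i.e. R_3(9) ≥ 302.

Largest n = 301; hence R_3(9) > 301.


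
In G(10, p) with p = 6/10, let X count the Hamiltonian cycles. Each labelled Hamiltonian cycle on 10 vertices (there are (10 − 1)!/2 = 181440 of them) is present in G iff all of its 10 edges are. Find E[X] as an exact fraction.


K_10 has (10 − 1)!/2 = 181440 labelled Hamiltonian cycles.
For each such Hamiltonian cycle H, let X_H = 1 if all 10 edges of H are present in G. Then P[X_H = 1] = p^{10} = (3/5)^{10} = 59049/9765625.
Summing the indicators: E[X] = Σ_H E[X_H] = 181440 · p^{10} = 181440 · 59049/9765625 = 2142770112/1953125.
Numerically: E[X] ≈ 1097.1.

E[X] = 181440 · (3/5)^{10} = 2142770112/1953125 ≈ 1097.1.


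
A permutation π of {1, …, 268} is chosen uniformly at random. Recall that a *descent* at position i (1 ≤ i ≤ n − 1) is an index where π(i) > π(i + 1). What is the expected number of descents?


Write X = Σ X_I over i = 1, …, 267, with X_I the indicator of one descent.
There are 267 indicators.
For each fixed i, the pair (π(i), π(i+1)) is a uniformly random ordered pair of distinct values from {1, …, 268}; by symmetry P[π(i) > π(i+1)] = 1/2.
By linearity: E[X] = 267 · (1/2) = (268 − 1) · (1/2) = 267/2 ≈ 133.500.

E[X] = 267/2 = 133.500.
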